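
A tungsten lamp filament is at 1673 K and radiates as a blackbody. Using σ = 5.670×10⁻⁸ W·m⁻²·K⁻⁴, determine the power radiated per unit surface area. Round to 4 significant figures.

I ≈ 4.442×10⁵ W/m²

Stefan–Boltzmann: I = σT⁴ = 5.670×10⁻⁸ × (1673)⁴ = 4.442×10⁵ W/m².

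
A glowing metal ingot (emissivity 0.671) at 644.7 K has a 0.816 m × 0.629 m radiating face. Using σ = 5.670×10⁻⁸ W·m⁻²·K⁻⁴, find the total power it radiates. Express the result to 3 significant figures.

P ≈ 3.37×10³ W

Area A = 0.816 × 0.629 = 0.513264 m².
P = εσAT⁴ = 0.671 × 5.670×10⁻⁸ × 0.513264 × (644.7)⁴ = 3.37×10³ W.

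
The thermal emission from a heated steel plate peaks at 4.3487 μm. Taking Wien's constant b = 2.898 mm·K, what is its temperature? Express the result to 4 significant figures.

Wien's law gives T = b/λ_max = (2.898×10⁻³ m·K)/(4.3487×10⁻⁶ m) = 666.4 K.

T ≈ 666.4 K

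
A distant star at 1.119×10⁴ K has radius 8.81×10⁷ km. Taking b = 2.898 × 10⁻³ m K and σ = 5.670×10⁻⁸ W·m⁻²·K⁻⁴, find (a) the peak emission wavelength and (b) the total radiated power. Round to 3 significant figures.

(a) λ_max = b/T = 2.898×10⁻³/1.119×10⁴ = 2.590×10⁻⁷ m = 259 nm.
Surface area A = 4πR² = 4π(8.81×10¹⁰ m)² = 9.75353×10²² m².
(b) P = σAT⁴ = 5.670×10⁻⁸×9.75353×10²²×(1.119×10⁴)⁴ = 8.67×10³¹ W.

λ_max ≈ 259 nm; P ≈ 8.67×10³¹ W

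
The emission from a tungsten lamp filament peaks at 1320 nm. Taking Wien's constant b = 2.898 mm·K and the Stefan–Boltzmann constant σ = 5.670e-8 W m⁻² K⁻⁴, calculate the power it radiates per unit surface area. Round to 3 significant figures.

Wien's law: T = b/λ_max = 2.898×10⁻³/1.320×10⁻⁶ = 2195.45 K.
Then I = σT⁴ = 5.670×10⁻⁸×(2195.45)⁴ = 1.32×10⁶ W/m².

I ≈ 1.32×10⁶ W/m²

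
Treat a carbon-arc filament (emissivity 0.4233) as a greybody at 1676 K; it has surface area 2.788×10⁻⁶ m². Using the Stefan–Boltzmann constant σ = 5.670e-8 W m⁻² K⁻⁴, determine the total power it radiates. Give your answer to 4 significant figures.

P ≈ 0.5280 W

Area A = 2.788×10⁻⁶ m².
P = εσAT⁴ = 0.4233 × 5.670×10⁻⁸ × 2.788×10⁻⁶ × (1676)⁴ = 0.5280 W.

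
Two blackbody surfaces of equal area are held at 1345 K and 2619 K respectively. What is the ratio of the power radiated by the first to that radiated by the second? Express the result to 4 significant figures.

P₁/P₂ ≈ 0.06956

With equal areas, P₁/P₂ = (T₁/T₂)⁴ = (1345/2619)⁴ = 0.06956.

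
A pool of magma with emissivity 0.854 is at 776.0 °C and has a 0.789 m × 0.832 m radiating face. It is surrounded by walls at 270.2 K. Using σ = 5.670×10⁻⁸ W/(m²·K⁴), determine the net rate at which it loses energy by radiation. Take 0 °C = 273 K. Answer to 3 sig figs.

Net loss ≈ 3.83×10⁴ W

T = 776.0 °C + 273 = 1049.0 K.
Area A = 0.789 × 0.832 = 0.656448 m².
Net radiated power P_net = εσA(T⁴ − T₀⁴) = 0.854×5.670×10⁻⁸×0.656448×(1049.0⁴ − 270.2⁴).
T⁴ − T₀⁴ = 1.21088×10¹² − 5.33017×10⁹ = 1.20555×10¹² K⁴, so P_net = 3.83×10⁴ W.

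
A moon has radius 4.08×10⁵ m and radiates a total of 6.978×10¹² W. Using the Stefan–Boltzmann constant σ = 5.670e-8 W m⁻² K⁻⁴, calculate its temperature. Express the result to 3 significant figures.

T ≈ 87.6 K

Surface area A = 4πR² = 4π(4.08×10⁵ m)² = 2.09185×10¹² m².
P = σAT⁴ ⇒ T = (P/(σA))^(1/4) = (6.978×10¹²/(5.670×10⁻⁸×2.09185×10¹²))^(1/4) = 87.6 K.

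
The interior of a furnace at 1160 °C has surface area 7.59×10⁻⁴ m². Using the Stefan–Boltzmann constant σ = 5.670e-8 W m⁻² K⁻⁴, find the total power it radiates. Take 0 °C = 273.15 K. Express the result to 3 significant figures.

T = 1160 °C + 273.15 = 1433.15 K.
Area A = 7.59×10⁻⁴ m².
P = σAT⁴ = 5.670×10⁻⁸ × 7.59×10⁻⁴ × (1433.15)⁴ = 182 W.

P ≈ 182 W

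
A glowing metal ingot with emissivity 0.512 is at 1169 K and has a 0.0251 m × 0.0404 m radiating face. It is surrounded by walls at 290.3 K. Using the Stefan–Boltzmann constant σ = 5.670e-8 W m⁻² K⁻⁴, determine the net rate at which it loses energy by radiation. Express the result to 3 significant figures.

Net loss ≈ 54.8 W

Area A = 0.0251 × 0.0404 = 1.01404×10⁻³ m².
Net radiated power P_net = εσA(T⁴ − T₀⁴) = 0.512×5.670×10⁻⁸×1.01404×10⁻³×(1169⁴ − 290.3⁴).
T⁴ − T₀⁴ = 1.86749×10¹² − 7.10212×10⁹ = 1.86039×10¹² K⁴, so P_net = 54.8 W.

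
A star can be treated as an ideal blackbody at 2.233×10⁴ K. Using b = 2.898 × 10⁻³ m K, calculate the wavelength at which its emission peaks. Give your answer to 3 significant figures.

λ_max ≈ 130 nm

Wien's displacement law: λ_max = b/T = (2.898×10⁻³ m·K)/(2.233×10⁴ K) = 1.298×10⁻⁷ m.
That is 130 nm, in the ultraviolet range.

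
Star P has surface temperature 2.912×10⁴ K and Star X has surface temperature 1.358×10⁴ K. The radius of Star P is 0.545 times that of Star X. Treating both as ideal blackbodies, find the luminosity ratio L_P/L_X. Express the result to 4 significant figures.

L_P/L_X ≈ 6.280

L ∝ R²T⁴, so L_P/L_X = (R_P/R_X)²(T_P/T_X)⁴ = (0.545)² × (2.912×10⁴/1.358×10⁴)⁴ = 0.297025 × 21.1430 = 6.280.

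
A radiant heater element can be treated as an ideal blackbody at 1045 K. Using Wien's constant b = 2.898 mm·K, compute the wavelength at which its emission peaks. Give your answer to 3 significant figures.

Wien's displacement law: λ_max = b/T = (2.898×10⁻³ m·K)/(1045 K) = 2.773×10⁻⁶ m.
That is 2.77×10³ nm, in the infrared range.

λ_max ≈ 2.77×10³ nm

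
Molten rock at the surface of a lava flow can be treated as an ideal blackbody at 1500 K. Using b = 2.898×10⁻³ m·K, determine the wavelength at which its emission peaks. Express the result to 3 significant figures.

λ_max ≈ 1.93×10³ nm

Wien's displacement law: λ_max = b/T = (2.898×10⁻³ m·K)/(1500 K) = 1.932×10⁻⁶ m.
That is 1.93×10³ nm, in the infrared range.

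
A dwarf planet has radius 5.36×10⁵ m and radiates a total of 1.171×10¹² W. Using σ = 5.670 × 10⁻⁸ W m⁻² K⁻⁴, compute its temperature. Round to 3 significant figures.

Surface area A = 4πR² = 4π(5.36×10⁵ m)² = 3.61027×10¹² m².
P = σAT⁴ ⇒ T = (P/(σA))^(1/4) = (1.171×10¹²/(5.670×10⁻⁸×3.61027×10¹²))^(1/4) = 48.9 K.

T ≈ 48.9 K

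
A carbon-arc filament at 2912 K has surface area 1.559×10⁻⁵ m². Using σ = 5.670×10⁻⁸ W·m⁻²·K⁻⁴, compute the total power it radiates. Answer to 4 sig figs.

P ≈ 63.56 W

Area A = 1.559×10⁻⁵ m².
P = σAT⁴ = 5.670×10⁻⁸ × 1.559×10⁻⁵ × (2912)⁴ = 63.56 W.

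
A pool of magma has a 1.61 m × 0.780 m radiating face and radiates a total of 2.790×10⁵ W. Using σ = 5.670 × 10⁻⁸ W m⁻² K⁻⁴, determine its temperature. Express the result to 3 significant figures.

Area A = 1.61 × 0.780 = 1.2558 m².
P = σAT⁴ ⇒ T = (P/(σA))^(1/4) = (2.790×10⁵/(5.670×10⁻⁸×1.2558))^(1/4) = 1.41×10³ K.

T ≈ 1.41×10³ K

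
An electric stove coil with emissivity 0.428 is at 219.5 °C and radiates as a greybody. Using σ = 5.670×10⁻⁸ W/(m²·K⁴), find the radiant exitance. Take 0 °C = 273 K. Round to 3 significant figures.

T = 219.5 °C + 273 = 492.5 K.
Stefan–Boltzmann: I = εσT⁴ = 0.428 × 5.670×10⁻⁸ × (492.5)⁴ = 1.43×10³ W/m².

I ≈ 1.43×10³ W/m²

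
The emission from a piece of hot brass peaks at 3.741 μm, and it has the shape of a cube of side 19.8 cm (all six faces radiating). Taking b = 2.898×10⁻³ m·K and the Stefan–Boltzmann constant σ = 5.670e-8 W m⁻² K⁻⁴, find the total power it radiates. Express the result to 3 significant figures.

P ≈ 4.80×10³ W

Wien's law: T = b/λ_max = 2.898×10⁻³/3.741×10⁻⁶ = 774.659 K.
Area A = 6s² = 6×(0.198 m)² = 0.235224 m².
Then P = σAT⁴ = 5.670×10⁻⁸×0.235224×(774.659)⁴ = 4.80×10³ W.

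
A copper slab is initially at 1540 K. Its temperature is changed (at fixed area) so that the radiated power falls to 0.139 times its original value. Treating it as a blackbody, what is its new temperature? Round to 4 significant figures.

T₂ ≈ 940.3 K

P ∝ T⁴, so T₂/T₁ = (P₂/P₁)^(1/4) = (0.139)^(1/4) = 0.610596.
T₂ = 1540 × 0.610596 = 940.3 K.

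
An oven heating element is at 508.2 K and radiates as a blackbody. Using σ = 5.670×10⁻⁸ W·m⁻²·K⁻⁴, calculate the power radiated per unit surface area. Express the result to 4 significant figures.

I ≈ 3782 W/m²

Stefan–Boltzmann: I = σT⁴ = 5.670×10⁻⁸ × (508.2)⁴ = 3782 W/m².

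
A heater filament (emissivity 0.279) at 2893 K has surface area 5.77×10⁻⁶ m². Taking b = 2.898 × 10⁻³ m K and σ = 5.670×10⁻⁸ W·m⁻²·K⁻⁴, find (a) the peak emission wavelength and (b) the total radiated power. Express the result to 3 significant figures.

(a) λ_max = b/T = 2.898×10⁻³/2893 = 1.002×10⁻⁶ m = 1.00×10³ nm.
Area A = 5.77×10⁻⁶ m².
(b) P = εσAT⁴ = 0.279×5.670×10⁻⁸×5.77×10⁻⁶×(2893)⁴ = 6.39 W.

λ_max ≈ 1.00×10³ nm; P ≈ 6.39 W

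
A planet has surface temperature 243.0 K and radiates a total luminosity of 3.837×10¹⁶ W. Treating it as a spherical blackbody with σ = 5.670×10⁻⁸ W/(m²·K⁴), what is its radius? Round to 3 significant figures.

L = 4πR²σT⁴ ⇒ R = √(L/(4πσT⁴)).
σT⁴ = 197.701 W/m², so R = √(3.837×10¹⁶/(4π×197.701)) = 3.93×10⁶ m.

R ≈ 3.93×10⁶ m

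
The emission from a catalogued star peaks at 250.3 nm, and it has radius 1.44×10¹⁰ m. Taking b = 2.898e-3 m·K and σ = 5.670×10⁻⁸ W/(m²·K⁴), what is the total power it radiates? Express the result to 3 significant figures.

Wien's law: T = b/λ_max = 2.898×10⁻³/2.503×10⁻⁷ = 11578.1 K.
Surface area A = 4πR² = 4π(1.44×10¹⁰ m)² = 2.60576×10²¹ m².
Then P = σAT⁴ = 5.670×10⁻⁸×2.60576×10²¹×(11578.1)⁴ = 2.66×10³⁰ W.

P ≈ 2.66×10³⁰ W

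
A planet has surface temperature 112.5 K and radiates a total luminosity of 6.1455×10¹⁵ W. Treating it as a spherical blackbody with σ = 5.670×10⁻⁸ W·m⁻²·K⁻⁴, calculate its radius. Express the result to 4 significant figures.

R ≈ 7.338×10⁶ m

L = 4πR²σT⁴ ⇒ R = √(L/(4πσT⁴)).
σT⁴ = 9.08224 W/m², so R = √(6.1455×10¹⁵/(4π×9.08224)) = 7.338×10⁶ m.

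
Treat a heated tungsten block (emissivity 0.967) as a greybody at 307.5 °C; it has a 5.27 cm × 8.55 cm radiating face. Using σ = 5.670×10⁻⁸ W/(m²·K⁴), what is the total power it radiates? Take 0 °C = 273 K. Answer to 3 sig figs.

P ≈ 28.1 W

T = 307.5 °C + 273 = 580.5 K.
Area A = 0.0527 × 0.0855 = 4.50585×10⁻³ m².
P = εσAT⁴ = 0.967 × 5.670×10⁻⁸ × 4.50585×10⁻³ × (580.5)⁴ = 28.1 W.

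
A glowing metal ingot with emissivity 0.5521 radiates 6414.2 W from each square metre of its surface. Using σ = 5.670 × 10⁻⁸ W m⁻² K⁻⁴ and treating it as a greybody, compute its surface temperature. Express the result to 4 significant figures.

T ≈ 672.8 K

I = εσT⁴, so T = (I/εσ)^(1/4) = (6414.2/(0.5521×5.670×10⁻⁸))^(1/4) = 672.8 K.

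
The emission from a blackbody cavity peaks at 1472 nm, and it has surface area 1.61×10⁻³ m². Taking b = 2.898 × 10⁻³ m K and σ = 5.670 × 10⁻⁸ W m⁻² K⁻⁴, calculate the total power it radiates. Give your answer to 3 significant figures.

Wien's law: T = b/λ_max = 2.898×10⁻³/1.472×10⁻⁶ = 1968.75 K.
Area A = 1.61×10⁻³ m².
Then P = σAT⁴ = 5.670×10⁻⁸×1.61×10⁻³×(1968.75)⁴ = 1.37×10³ W.

P ≈ 1.37×10³ W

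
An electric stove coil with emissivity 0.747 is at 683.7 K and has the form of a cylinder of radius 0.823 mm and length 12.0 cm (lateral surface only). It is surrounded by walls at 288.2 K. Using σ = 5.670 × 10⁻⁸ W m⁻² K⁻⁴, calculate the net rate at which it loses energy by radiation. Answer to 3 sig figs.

Net loss ≈ 5.56 W

Lateral area A = 2πrL = 2π×8.23×10⁻⁴×0.120 = 6.20527×10⁻⁴ m².
Net radiated power P_net = εσA(T⁴ − T₀⁴) = 0.747×5.670×10⁻⁸×6.20527×10⁻⁴×(683.7⁴ − 288.2⁴).
T⁴ − T₀⁴ = 2.18505×10¹¹ − 6.89884×10⁹ = 2.11606×10¹¹ K⁴, so P_net = 5.56 W.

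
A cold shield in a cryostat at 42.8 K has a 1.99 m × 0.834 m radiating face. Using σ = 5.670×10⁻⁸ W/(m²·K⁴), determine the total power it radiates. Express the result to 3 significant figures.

P ≈ 0.316 W

Area A = 1.99 × 0.834 = 1.65966 m².
P = σAT⁴ = 5.670×10⁻⁸ × 1.65966 × (42.8)⁴ = 0.316 W.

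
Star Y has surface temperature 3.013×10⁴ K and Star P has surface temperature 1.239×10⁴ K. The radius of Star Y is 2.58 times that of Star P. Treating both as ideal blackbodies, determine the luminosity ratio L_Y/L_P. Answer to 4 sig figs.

L ∝ R²T⁴, so L_Y/L_P = (R_Y/R_P)²(T_Y/T_P)⁴ = (2.58)² × (3.013×10⁴/1.239×10⁴)⁴ = 6.6564 × 34.9713 = 232.8.

L_Y/L_P ≈ 232.8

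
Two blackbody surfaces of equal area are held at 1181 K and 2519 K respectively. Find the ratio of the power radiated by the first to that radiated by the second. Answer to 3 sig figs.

With equal areas, P₁/P₂ = (T₁/T₂)⁴ = (1181/2519)⁴ = 0.0483.

P₁/P₂ ≈ 0.0483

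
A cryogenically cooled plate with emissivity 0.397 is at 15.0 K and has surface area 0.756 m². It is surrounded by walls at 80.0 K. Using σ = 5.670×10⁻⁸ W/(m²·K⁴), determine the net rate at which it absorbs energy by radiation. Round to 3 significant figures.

Net gain ≈ 0.696 W

Area A = 0.756 m².
Net radiated power P_net = εσA(T⁴ − T₀⁴) = 0.397×5.670×10⁻⁸×0.756×(15.0⁴ − 80.0⁴).
T⁴ − T₀⁴ = 50625.0 − 4.09600×10⁷ = -4.09094×10⁷ K⁴, so P_net = -0.696 W — negative, meaning a net gain of 0.696 W.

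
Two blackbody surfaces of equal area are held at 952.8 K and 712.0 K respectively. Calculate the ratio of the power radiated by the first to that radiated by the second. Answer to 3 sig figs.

P₁/P₂ ≈ 3.21

With equal areas, P₁/P₂ = (T₁/T₂)⁴ = (952.8/712.0)⁴ = 3.21.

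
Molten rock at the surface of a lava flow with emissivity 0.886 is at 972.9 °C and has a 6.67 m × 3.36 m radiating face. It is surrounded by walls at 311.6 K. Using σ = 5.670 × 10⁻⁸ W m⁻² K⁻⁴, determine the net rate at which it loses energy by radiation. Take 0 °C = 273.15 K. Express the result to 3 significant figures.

T = 972.9 °C + 273.15 = 1246.05 K.
Area A = 6.67 × 3.36 = 22.4112 m².
Net radiated power P_net = εσA(T⁴ − T₀⁴) = 0.886×5.670×10⁻⁸×22.4112×(1246.05⁴ − 311.6⁴).
T⁴ − T₀⁴ = 2.41069×10¹² − 9.42735×10⁹ = 2.40126×10¹² K⁴, so P_net = 2.70×10⁶ W.

Net loss ≈ 2.70×10⁶ W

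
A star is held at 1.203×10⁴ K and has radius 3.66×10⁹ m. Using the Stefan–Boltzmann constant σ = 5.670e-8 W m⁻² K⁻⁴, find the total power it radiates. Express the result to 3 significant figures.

Surface area A = 4πR² = 4π(3.66×10⁹ m)² = 1.68334×10²⁰ m².
P = σAT⁴ = 5.670×10⁻⁸ × 1.68334×10²⁰ × (1.203×10⁴)⁴ = 2.00×10²⁹ W.

P ≈ 2.00×10²⁹ W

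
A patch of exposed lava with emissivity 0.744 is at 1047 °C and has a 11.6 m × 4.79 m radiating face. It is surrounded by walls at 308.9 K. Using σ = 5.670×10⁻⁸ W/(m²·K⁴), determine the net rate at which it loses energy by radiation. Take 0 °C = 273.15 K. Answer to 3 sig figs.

Net loss ≈ 7.10×10⁶ W

T = 1047 °C + 273.15 = 1320.15 K.
Area A = 11.6 × 4.79 = 55.564 m².
Net radiated power P_net = εσA(T⁴ − T₀⁴) = 0.744×5.670×10⁻⁸×55.564×(1320.15⁴ − 308.9⁴).
T⁴ − T₀⁴ = 3.03734×10¹² − 9.10483×10⁹ = 3.02824×10¹² K⁴, so P_net = 7.10×10⁶ W.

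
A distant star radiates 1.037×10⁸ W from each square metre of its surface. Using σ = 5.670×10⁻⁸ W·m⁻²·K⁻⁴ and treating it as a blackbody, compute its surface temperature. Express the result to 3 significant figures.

T ≈ 6.54×10³ K

I = σT⁴, so T = (I/σ)^(1/4) = (1.037×10⁸/(5.670×10⁻⁸))^(1/4) = 6.54×10³ K.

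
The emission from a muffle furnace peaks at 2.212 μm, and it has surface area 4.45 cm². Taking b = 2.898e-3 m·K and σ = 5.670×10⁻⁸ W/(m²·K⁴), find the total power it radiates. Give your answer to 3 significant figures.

P ≈ 74.3 W

Wien's law: T = b/λ_max = 2.898×10⁻³/2.212×10⁻⁶ = 1310.13 K.
Area A = 4.45 cm² = 4.45×10⁻⁴ m².
Then P = σAT⁴ = 5.670×10⁻⁸×4.45×10⁻⁴×(1310.13)⁴ = 74.3 W.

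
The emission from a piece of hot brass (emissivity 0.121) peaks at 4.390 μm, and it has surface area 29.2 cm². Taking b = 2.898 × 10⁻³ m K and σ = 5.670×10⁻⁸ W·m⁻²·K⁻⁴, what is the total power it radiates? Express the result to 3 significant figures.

Wien's law: T = b/λ_max = 2.898×10⁻³/4.390×10⁻⁶ = 660.137 K.
Area A = 29.2 cm² = 2.92×10⁻³ m².
Then P = εσAT⁴ = 0.121×5.670×10⁻⁸×2.92×10⁻³×(660.137)⁴ = 3.80 W.

P ≈ 3.80 W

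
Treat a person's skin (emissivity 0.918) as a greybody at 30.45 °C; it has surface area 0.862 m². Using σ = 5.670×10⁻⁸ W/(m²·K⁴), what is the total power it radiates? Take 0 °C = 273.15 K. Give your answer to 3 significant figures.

T = 30.45 °C + 273.15 = 303.60 K.
Area A = 0.862 m².
P = εσAT⁴ = 0.918 × 5.670×10⁻⁸ × 0.862 × (303.60)⁴ = 381 W.

P ≈ 381 W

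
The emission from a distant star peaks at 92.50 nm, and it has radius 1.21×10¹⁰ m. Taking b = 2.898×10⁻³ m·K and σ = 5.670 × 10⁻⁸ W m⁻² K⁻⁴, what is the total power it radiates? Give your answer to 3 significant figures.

Wien's law: T = b/λ_max = 2.898×10⁻³/9.250×10⁻⁸ = 31329.7 K.
Surface area A = 4πR² = 4π(1.21×10¹⁰ m)² = 1.83984×10²¹ m².
Then P = σAT⁴ = 5.670×10⁻⁸×1.83984×10²¹×(31329.7)⁴ = 1.01×10³² W.

P ≈ 1.01×10³² W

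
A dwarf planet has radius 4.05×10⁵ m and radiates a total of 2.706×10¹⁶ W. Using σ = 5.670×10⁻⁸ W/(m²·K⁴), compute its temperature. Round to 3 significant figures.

T ≈ 694 K

Surface area A = 4πR² = 4π(4.05×10⁵ m)² = 2.06120×10¹² m².
P = σAT⁴ ⇒ T = (P/(σA))^(1/4) = (2.706×10¹⁶/(5.670×10⁻⁸×2.06120×10¹²))^(1/4) = 694 K.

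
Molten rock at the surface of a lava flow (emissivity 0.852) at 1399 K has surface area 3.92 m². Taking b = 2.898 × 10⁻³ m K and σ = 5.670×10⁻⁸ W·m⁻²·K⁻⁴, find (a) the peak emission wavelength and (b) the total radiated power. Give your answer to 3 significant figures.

(a) λ_max = b/T = 2.898×10⁻³/1399 = 2.071×10⁻⁶ m = 2.07 μm.
Area A = 3.92 m².
(b) P = εσAT⁴ = 0.852×5.670×10⁻⁸×3.92×(1399)⁴ = 7.25×10⁵ W.

λ_max ≈ 2.07 μm; P ≈ 7.25×10⁵ W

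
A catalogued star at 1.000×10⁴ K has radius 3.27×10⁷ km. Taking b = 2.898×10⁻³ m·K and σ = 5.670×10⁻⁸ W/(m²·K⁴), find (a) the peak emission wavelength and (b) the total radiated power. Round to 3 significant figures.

(a) λ_max = b/T = 2.898×10⁻³/1.000×10⁴ = 2.898×10⁻⁷ m = 290 nm.
Surface area A = 4πR² = 4π(3.27×10¹⁰ m)² = 1.34371×10²² m².
(b) P = σAT⁴ = 5.670×10⁻⁸×1.34371×10²²×(1.000×10⁴)⁴ = 7.62×10³⁰ W.

λ_max ≈ 290 nm; P ≈ 7.62×10³⁰ W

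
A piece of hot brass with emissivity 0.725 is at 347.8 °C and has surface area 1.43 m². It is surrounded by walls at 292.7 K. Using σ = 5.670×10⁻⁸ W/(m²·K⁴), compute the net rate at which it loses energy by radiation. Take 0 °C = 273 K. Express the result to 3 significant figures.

T = 347.8 °C + 273 = 620.8 K.
Area A = 1.43 m².
Net radiated power P_net = εσA(T⁴ − T₀⁴) = 0.725×5.670×10⁻⁸×1.43×(620.8⁴ − 292.7⁴).
T⁴ − T₀⁴ = 1.48527×10¹¹ − 7.33991×10⁹ = 1.41187×10¹¹ K⁴, so P_net = 8.30×10³ W.

Net loss ≈ 8.30×10³ W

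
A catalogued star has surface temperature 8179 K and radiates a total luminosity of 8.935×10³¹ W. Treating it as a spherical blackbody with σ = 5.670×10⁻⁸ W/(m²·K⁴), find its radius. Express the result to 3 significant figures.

R ≈ 1.67×10¹¹ m

L = 4πR²σT⁴ ⇒ R = √(L/(4πσT⁴)).
σT⁴ = 2.53737×10⁸ W/m², so R = √(8.935×10³¹/(4π×2.53737×10⁸)) = 1.67×10¹¹ m.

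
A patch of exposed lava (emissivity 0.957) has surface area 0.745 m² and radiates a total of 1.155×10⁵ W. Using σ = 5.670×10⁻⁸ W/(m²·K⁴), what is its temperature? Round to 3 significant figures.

Area A = 0.745 m².
P = εσAT⁴ ⇒ T = (P/(εσA))^(1/4) = (1.155×10⁵/(0.957×5.670×10⁻⁸×0.745))^(1/4) = 1.30×10³ K.

T ≈ 1.30×10³ K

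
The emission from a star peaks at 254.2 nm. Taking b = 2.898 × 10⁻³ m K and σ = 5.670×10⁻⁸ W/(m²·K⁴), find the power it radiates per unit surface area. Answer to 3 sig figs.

Wien's law: T = b/λ_max = 2.898×10⁻³/2.542×10⁻⁷ = 11400.5 K.
Then I = σT⁴ = 5.670×10⁻⁸×(11400.5)⁴ = 9.58×10⁸ W/m².

I ≈ 9.58×10⁸ W/m²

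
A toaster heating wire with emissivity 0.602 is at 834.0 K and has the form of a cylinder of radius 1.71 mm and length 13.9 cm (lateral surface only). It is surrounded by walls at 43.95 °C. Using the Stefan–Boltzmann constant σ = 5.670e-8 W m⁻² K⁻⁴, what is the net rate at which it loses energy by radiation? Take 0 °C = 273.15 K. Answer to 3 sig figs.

Surroundings: T = 43.95 °C + 273.15 = 317.10 K.
Lateral area A = 2πrL = 2π×1.71×10⁻³×0.139 = 1.49345×10⁻³ m².
Net radiated power P_net = εσA(T⁴ − T₀⁴) = 0.602×5.670×10⁻⁸×1.49345×10⁻³×(834.0⁴ − 317.10⁴).
T⁴ − T₀⁴ = 4.83798×10¹¹ − 1.01108×10¹⁰ = 4.73687×10¹¹ K⁴, so P_net = 24.1 W.

Net loss ≈ 24.1 W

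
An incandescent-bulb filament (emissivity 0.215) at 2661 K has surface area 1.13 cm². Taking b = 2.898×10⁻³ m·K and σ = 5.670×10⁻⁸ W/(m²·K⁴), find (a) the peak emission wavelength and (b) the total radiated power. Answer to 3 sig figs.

λ_max ≈ 1.09×10³ nm; P ≈ 69.1 W

(a) λ_max = b/T = 2.898×10⁻³/2661 = 1.089×10⁻⁶ m = 1.09×10³ nm.
Area A = 1.13 cm² = 1.13×10⁻⁴ m².
(b) P = εσAT⁴ = 0.215×5.670×10⁻⁸×1.13×10⁻⁴×(2661)⁴ = 69.1 W.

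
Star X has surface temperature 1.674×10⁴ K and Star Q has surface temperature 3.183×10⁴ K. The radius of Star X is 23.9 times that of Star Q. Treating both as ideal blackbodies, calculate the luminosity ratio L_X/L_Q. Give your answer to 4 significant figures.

L ∝ R²T⁴, so L_X/L_Q = (R_X/R_Q)²(T_X/T_Q)⁴ = (23.9)² × (1.674×10⁴/3.183×10⁴)⁴ = 571.21 × 0.0765024 = 43.70.

L_X/L_Q ≈ 43.70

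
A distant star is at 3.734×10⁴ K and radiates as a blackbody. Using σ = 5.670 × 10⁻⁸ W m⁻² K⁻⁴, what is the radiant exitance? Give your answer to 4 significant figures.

Stefan–Boltzmann: I = σT⁴ = 5.670×10⁻⁸ × (3.734×10⁴)⁴ = 1.102×10¹¹ W/m².

I ≈ 1.102×10¹¹ W/m²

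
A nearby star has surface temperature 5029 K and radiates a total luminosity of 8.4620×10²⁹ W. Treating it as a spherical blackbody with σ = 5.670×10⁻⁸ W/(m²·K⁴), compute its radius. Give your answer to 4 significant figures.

R ≈ 4.309×10¹⁰ m

L = 4πR²σT⁴ ⇒ R = √(L/(4πσT⁴)).
σT⁴ = 3.62668×10⁷ W/m², so R = √(8.4620×10²⁹/(4π×3.62668×10⁷)) = 4.309×10¹⁰ m.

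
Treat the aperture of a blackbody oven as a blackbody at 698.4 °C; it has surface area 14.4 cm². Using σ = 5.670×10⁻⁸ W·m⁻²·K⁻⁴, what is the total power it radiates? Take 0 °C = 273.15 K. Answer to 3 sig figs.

T = 698.4 °C + 273.15 = 971.55 K.
Area A = 14.4 cm² = 1.44×10⁻³ m².
P = σAT⁴ = 5.670×10⁻⁸ × 1.44×10⁻³ × (971.55)⁴ = 72.7 W.

P ≈ 72.7 W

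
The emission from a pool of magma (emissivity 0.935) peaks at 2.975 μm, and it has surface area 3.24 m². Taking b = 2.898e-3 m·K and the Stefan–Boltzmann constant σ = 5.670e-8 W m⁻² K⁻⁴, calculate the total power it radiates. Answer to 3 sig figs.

Wien's law: T = b/λ_max = 2.898×10⁻³/2.975×10⁻⁶ = 974.118 K.
Area A = 3.24 m².
Then P = εσAT⁴ = 0.935×5.670×10⁻⁸×3.24×(974.118)⁴ = 1.55×10⁵ W.

P ≈ 1.55×10⁵ W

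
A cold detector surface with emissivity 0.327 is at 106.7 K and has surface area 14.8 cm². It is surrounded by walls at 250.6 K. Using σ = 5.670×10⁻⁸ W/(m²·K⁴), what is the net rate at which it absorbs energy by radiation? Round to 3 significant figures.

Net gain ≈ 0.105 W

Area A = 14.8 cm² = 1.48×10⁻³ m².
Net radiated power P_net = εσA(T⁴ − T₀⁴) = 0.327×5.670×10⁻⁸×1.48×10⁻³×(106.7⁴ − 250.6⁴).
T⁴ − T₀⁴ = 1.29616×10⁸ − 3.94389×10⁹ = -3.81427×10⁹ K⁴, so P_net = -0.105 W — negative, meaning a net gain of 0.105 W.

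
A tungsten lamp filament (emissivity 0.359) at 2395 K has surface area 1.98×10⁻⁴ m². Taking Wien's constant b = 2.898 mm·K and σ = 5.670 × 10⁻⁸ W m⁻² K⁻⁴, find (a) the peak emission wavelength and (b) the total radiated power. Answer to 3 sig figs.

(a) λ_max = b/T = 2.898×10⁻³/2395 = 1.210×10⁻⁶ m = 1.21×10³ nm.
Area A = 1.98×10⁻⁴ m².
(b) P = εσAT⁴ = 0.359×5.670×10⁻⁸×1.98×10⁻⁴×(2395)⁴ = 133 W.

λ_max ≈ 1.21×10³ nm; P ≈ 133 W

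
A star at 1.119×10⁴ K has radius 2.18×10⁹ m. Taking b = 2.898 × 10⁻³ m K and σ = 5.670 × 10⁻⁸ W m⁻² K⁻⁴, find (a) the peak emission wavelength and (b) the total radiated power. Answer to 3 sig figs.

(a) λ_max = b/T = 2.898×10⁻³/1.119×10⁴ = 2.590×10⁻⁷ m = 259 nm.
Surface area A = 4πR² = 4π(2.18×10⁹ m)² = 5.97204×10¹⁹ m².
(b) P = σAT⁴ = 5.670×10⁻⁸×5.97204×10¹⁹×(1.119×10⁴)⁴ = 5.31×10²⁸ W.

λ_max ≈ 259 nm; P ≈ 5.31×10²⁸ W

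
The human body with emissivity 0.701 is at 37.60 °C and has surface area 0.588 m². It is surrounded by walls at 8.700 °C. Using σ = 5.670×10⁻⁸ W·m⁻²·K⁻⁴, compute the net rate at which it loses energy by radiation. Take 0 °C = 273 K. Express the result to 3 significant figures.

Net loss ≈ 70.3 W

T = 37.60 °C + 273 = 310.60 K.
Surroundings: T = 8.700 °C + 273 = 281.700 K.
Area A = 0.588 m².
Net radiated power P_net = εσA(T⁴ − T₀⁴) = 0.701×5.670×10⁻⁸×0.588×(310.60⁴ − 281.700⁴).
T⁴ − T₀⁴ = 9.30692×10⁹ − 6.29720×10⁹ = 3.00972×10⁹ K⁴, so P_net = 70.3 W.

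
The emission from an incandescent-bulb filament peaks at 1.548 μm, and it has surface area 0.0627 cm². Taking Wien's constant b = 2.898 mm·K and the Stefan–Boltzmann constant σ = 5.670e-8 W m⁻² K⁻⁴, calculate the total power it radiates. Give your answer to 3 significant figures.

P ≈ 4.37 W

Wien's law: T = b/λ_max = 2.898×10⁻³/1.548×10⁻⁶ = 1872.09 K.
Area A = 0.0627 cm² = 6.27×10⁻⁶ m².
Then P = σAT⁴ = 5.670×10⁻⁸×6.27×10⁻⁶×(1872.09)⁴ = 4.37 W.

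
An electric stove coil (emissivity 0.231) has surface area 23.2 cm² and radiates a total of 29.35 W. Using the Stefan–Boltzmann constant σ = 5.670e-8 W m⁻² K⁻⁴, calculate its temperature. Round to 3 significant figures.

T ≈ 991 K

Area A = 23.2 cm² = 2.32×10⁻³ m².
P = εσAT⁴ ⇒ T = (P/(εσA))^(1/4) = (29.35/(0.231×5.670×10⁻⁸×2.32×10⁻³))^(1/4) = 991 K.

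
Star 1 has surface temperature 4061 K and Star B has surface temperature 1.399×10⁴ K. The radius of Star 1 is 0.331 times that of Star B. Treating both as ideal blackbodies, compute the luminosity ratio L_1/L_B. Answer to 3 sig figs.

L_1/L_B ≈ 7.78×10⁻⁴

L ∝ R²T⁴, so L_1/L_B = (R_1/R_B)²(T_1/T_B)⁴ = (0.331)² × (4061/1.399×10⁴)⁴ = 0.109561 × 7.10004×10⁻³ = 7.78×10⁻⁴.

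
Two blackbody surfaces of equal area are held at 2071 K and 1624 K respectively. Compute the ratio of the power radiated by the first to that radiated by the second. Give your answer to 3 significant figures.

P₁/P₂ ≈ 2.64

With equal areas, P₁/P₂ = (T₁/T₂)⁴ = (2071/1624)⁴ = 2.64.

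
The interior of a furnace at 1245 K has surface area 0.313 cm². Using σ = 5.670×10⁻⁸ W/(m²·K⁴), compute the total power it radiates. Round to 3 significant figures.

P ≈ 4.26 W

Area A = 0.313 cm² = 3.13×10⁻⁵ m².
P = σAT⁴ = 5.670×10⁻⁸ × 3.13×10⁻⁵ × (1245)⁴ = 4.26 W.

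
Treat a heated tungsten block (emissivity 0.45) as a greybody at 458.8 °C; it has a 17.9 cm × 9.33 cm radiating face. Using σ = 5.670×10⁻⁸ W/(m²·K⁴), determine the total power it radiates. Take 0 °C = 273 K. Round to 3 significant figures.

P ≈ 122 W

T = 458.8 °C + 273 = 731.8 K.
Area A = 0.179 × 0.0933 = 0.0167007 m².
P = εσAT⁴ = 0.45 × 5.670×10⁻⁸ × 0.0167007 × (731.8)⁴ = 122 W.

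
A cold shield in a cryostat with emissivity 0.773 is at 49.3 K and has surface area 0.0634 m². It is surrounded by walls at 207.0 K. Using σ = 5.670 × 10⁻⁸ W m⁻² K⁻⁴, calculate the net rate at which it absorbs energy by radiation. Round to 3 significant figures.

Net gain ≈ 5.09 W

Area A = 0.0634 m².
Net radiated power P_net = εσA(T⁴ − T₀⁴) = 0.773×5.670×10⁻⁸×0.0634×(49.3⁴ − 207.0⁴).
T⁴ − T₀⁴ = 5.90728×10⁶ − 1.83604×10⁹ = -1.83013×10⁹ K⁴, so P_net = -5.09 W — negative, meaning a net gain of 5.09 W.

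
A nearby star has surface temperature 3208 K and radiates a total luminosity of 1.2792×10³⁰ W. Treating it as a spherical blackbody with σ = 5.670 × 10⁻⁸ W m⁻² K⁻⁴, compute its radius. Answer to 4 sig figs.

R ≈ 1.302×10¹¹ m

L = 4πR²σT⁴ ⇒ R = √(L/(4πσT⁴)).
σT⁴ = 6.00510×10⁶ W/m², so R = √(1.2792×10³⁰/(4π×6.00510×10⁶)) = 1.302×10¹¹ m.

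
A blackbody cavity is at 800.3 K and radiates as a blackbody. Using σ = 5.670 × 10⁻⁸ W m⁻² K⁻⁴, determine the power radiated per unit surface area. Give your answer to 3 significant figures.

Stefan–Boltzmann: I = σT⁴ = 5.670×10⁻⁸ × (800.3)⁴ = 2.33×10⁴ W/m².

I ≈ 2.33×10⁴ W/m²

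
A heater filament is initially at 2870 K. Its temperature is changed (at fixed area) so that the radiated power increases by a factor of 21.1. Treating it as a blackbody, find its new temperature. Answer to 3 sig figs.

P ∝ T⁴, so T₂/T₁ = (P₂/P₁)^(1/4) = (21.1)^(1/4) = 2.14324.
T₂ = 2870 × 2.14324 = 6.15×10³ K.

T₂ ≈ 6.15×10³ K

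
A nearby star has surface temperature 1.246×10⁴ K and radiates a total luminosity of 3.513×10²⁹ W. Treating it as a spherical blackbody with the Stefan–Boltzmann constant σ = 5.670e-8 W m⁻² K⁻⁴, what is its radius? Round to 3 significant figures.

R ≈ 4.52×10⁹ m

L = 4πR²σT⁴ ⇒ R = √(L/(4πσT⁴)).
σT⁴ = 1.36664×10⁹ W/m², so R = √(3.513×10²⁹/(4π×1.36664×10⁹)) = 4.52×10⁹ m.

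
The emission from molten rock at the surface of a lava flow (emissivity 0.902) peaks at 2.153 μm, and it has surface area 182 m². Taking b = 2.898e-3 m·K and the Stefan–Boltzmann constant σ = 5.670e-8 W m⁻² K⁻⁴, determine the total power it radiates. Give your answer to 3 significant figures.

P ≈ 3.06×10⁷ W

Wien's law: T = b/λ_max = 2.898×10⁻³/2.153×10⁻⁶ = 1346.03 K.
Area A = 182 m².
Then P = εσAT⁴ = 0.902×5.670×10⁻⁸×182×(1346.03)⁴ = 3.06×10⁷ W.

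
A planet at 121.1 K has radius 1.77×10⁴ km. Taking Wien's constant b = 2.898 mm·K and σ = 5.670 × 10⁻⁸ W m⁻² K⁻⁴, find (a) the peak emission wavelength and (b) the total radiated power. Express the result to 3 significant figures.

(a) λ_max = b/T = 2.898×10⁻³/121.1 = 2.393×10⁻⁵ m = 23.9 μm.
Surface area A = 4πR² = 4π(1.77×10⁷ m)² = 3.93692×10¹⁵ m².
(b) P = σAT⁴ = 5.670×10⁻⁸×3.93692×10¹⁵×(121.1)⁴ = 4.80×10¹⁶ W.

λ_max ≈ 23.9 μm; P ≈ 4.80×10¹⁶ W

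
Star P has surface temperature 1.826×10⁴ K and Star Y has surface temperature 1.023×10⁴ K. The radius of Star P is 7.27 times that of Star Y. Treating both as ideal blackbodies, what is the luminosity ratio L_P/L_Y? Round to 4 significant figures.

L_P/L_Y ≈ 536.5

L ∝ R²T⁴, so L_P/L_Y = (R_P/R_Y)²(T_P/T_Y)⁴ = (7.27)² × (1.826×10⁴/1.023×10⁴)⁴ = 52.8529 × 10.1508 = 536.5.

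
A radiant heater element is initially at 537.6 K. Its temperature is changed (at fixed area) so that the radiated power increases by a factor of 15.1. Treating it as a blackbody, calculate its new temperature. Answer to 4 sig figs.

T₂ ≈ 1060 K

P ∝ T⁴, so T₂/T₁ = (P₂/P₁)^(1/4) = (15.1)^(1/4) = 1.97126.
T₂ = 537.6 × 1.97126 = 1060 K.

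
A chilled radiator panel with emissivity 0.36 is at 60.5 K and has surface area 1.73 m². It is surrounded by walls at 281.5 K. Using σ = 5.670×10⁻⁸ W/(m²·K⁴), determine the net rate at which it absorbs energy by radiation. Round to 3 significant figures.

Net gain ≈ 221 W

Area A = 1.73 m².
Net radiated power P_net = εσA(T⁴ − T₀⁴) = 0.36×5.670×10⁻⁸×1.73×(60.5⁴ − 281.5⁴).
T⁴ − T₀⁴ = 1.33974×10⁷ − 6.27933×10⁹ = -6.26593×10⁹ K⁴, so P_net = -221 W — negative, meaning a net gain of 221 W.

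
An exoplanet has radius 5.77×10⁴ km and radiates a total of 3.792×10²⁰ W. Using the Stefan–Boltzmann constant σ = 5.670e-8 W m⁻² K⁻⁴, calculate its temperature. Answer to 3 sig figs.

T ≈ 632 K

Surface area A = 4πR² = 4π(5.77×10⁷ m)² = 4.18371×10¹⁶ m².
P = σAT⁴ ⇒ T = (P/(σA))^(1/4) = (3.792×10²⁰/(5.670×10⁻⁸×4.18371×10¹⁶))^(1/4) = 632 K.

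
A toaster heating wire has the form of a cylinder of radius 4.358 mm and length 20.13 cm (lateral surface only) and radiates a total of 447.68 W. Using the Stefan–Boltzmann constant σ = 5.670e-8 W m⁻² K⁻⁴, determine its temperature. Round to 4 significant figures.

Lateral area A = 2πrL = 2π×4.358×10⁻³×0.2013 = 5.51202×10⁻³ m².
P = σAT⁴ ⇒ T = (P/(σA))^(1/4) = (447.68/(5.670×10⁻⁸×5.51202×10⁻³))^(1/4) = 1094 K.

T ≈ 1094 K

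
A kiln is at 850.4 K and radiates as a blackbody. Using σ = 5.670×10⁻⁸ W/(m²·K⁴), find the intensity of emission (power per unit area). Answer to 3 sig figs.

Stefan–Boltzmann: I = σT⁴ = 5.670×10⁻⁸ × (850.4)⁴ = 2.97×10⁴ W/m².

I ≈ 2.97×10⁴ W/m²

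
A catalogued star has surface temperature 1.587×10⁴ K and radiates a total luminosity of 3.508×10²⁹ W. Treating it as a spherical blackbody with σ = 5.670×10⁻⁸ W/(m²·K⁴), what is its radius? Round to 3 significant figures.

L = 4πR²σT⁴ ⇒ R = √(L/(4πσT⁴)).
σT⁴ = 3.59659×10⁹ W/m², so R = √(3.508×10²⁹/(4π×3.59659×10⁹)) = 2.79×10⁹ m.

R ≈ 2.79×10⁹ m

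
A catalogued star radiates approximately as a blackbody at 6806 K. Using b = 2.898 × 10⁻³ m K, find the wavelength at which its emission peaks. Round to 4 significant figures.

Wien's displacement law: λ_max = b/T = (2.898×10⁻³ m·K)/(6806 K) = 4.2580×10⁻⁷ m.
That is 0.4258 μm, in the visible range.

λ_max ≈ 0.4258 μm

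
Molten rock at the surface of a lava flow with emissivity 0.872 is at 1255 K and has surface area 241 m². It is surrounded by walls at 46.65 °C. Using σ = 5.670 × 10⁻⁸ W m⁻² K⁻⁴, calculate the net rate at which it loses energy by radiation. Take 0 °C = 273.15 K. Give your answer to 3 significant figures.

Surroundings: T = 46.65 °C + 273.15 = 319.80 K.
Area A = 241 m².
Net radiated power P_net = εσA(T⁴ − T₀⁴) = 0.872×5.670×10⁻⁸×241×(1255⁴ − 319.80⁴).
T⁴ − T₀⁴ = 2.48070×10¹² − 1.04596×10¹⁰ = 2.47024×10¹² K⁴, so P_net = 2.94×10⁷ W.

Net loss ≈ 2.94×10⁷ W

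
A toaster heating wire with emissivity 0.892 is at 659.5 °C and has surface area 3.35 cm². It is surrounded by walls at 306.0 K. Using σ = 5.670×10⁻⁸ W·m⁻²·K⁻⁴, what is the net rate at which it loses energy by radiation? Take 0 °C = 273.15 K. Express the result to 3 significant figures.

Net loss ≈ 12.7 W

T = 659.5 °C + 273.15 = 932.65 K.
Area A = 3.35 cm² = 3.35×10⁻⁴ m².
Net radiated power P_net = εσA(T⁴ − T₀⁴) = 0.892×5.670×10⁻⁸×3.35×10⁻⁴×(932.65⁴ − 306.0⁴).
T⁴ − T₀⁴ = 7.56615×10¹¹ − 8.76770×10⁹ = 7.47847×10¹¹ K⁴, so P_net = 12.7 W.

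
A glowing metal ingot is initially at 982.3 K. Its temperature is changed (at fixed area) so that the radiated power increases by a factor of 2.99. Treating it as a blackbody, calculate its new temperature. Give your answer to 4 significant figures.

P ∝ T⁴, so T₂/T₁ = (P₂/P₁)^(1/4) = (2.99)^(1/4) = 1.31498.
T₂ = 982.3 × 1.31498 = 1292 K.

T₂ ≈ 1292 K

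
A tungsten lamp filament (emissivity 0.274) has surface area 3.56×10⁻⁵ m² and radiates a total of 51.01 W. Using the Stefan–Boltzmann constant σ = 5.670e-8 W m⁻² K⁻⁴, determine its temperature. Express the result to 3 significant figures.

T ≈ 3.10×10³ K

Area A = 3.56×10⁻⁵ m².
P = εσAT⁴ ⇒ T = (P/(εσA))^(1/4) = (51.01/(0.274×5.670×10⁻⁸×3.56×10⁻⁵))^(1/4) = 3.10×10³ K.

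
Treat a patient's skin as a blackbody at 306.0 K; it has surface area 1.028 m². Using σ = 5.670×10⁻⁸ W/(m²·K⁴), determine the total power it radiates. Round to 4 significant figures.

P ≈ 511.0 W

Area A = 1.028 m².
P = σAT⁴ = 5.670×10⁻⁸ × 1.028 × (306.0)⁴ = 511.0 W.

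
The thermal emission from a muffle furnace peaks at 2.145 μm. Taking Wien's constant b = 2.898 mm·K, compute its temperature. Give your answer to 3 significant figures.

Wien's law gives T = b/λ_max = (2.898×10⁻³ m·K)/(2.145×10⁻⁶ m) = 1.35×10³ K.

T ≈ 1.35×10³ K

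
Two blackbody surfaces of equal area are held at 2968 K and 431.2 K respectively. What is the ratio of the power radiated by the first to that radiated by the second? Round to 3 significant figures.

P₁/P₂ ≈ 2.24×10³

With equal areas, P₁/P₂ = (T₁/T₂)⁴ = (2968/431.2)⁴ = 2.24×10³.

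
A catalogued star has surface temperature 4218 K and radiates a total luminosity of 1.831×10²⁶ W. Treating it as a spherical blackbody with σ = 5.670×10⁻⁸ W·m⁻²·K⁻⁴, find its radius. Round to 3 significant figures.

L = 4πR²σT⁴ ⇒ R = √(L/(4πσT⁴)).
σT⁴ = 1.79477×10⁷ W/m², so R = √(1.831×10²⁶/(4π×1.79477×10⁷)) = 9.01×10⁸ m.

R ≈ 9.01×10⁸ m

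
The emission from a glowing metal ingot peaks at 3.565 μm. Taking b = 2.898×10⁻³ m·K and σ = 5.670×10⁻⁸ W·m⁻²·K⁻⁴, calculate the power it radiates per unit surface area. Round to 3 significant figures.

Wien's law: T = b/λ_max = 2.898×10⁻³/3.565×10⁻⁶ = 812.903 K.
Then I = σT⁴ = 5.670×10⁻⁸×(812.903)⁴ = 2.48×10⁴ W/m².

I ≈ 2.48×10⁴ W/m²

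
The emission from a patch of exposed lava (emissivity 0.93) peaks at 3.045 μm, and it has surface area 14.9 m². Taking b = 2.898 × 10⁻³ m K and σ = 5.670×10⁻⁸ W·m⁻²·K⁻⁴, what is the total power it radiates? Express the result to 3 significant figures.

P ≈ 6.45×10⁵ W

Wien's law: T = b/λ_max = 2.898×10⁻³/3.045×10⁻⁶ = 951.724 K.
Area A = 14.9 m².
Then P = εσAT⁴ = 0.93×5.670×10⁻⁸×14.9×(951.724)⁴ = 6.45×10⁵ W.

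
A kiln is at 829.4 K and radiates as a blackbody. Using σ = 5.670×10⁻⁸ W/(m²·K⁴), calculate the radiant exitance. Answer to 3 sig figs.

I ≈ 2.68×10⁴ W/m²

Stefan–Boltzmann: I = σT⁴ = 5.670×10⁻⁸ × (829.4)⁴ = 2.68×10⁴ W/m².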